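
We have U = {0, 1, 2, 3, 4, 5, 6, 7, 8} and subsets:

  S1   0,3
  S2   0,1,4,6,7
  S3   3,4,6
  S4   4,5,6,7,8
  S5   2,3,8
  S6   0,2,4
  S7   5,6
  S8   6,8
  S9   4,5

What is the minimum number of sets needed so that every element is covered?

3

S2, S4, S5 together cover {0, 1, 2, 3, 4, 5, 6, 7, 8} — every element.
No 2 of the 9 sets cover everything (all 36 pairs fall short), so 3 is minimum.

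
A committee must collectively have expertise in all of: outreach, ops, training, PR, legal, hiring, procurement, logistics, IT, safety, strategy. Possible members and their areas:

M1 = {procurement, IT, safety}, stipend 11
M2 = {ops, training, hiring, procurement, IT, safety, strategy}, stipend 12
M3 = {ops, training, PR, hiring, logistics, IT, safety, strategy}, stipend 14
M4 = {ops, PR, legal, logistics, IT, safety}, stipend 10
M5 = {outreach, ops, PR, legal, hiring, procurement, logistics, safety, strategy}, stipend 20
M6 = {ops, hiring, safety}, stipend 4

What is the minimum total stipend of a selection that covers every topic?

M2, M5 cover every topic at stipend 12 + 20 = 32.
Any cover uses at least 2 members; among all covering selections none totals below 32.
Greedy by coverage-per-stipend would pick M6, M4, M2, M5 for 46 — worse than the optimum 32.

32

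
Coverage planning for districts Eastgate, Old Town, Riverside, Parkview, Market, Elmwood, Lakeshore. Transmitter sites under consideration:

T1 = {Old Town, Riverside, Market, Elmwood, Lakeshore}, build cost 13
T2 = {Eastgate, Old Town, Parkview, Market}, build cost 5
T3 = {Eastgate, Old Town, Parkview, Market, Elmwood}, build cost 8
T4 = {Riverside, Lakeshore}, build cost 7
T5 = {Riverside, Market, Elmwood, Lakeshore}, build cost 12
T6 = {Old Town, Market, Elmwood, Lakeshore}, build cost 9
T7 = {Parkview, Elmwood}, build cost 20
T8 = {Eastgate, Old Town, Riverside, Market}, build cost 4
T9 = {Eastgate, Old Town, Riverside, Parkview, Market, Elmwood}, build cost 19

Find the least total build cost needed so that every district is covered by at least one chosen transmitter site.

T3, T4 cover every district at build cost 8 + 7 = 15.
Any cover uses at least 2 transmitter sites; among all covering selections none totals below 15.

15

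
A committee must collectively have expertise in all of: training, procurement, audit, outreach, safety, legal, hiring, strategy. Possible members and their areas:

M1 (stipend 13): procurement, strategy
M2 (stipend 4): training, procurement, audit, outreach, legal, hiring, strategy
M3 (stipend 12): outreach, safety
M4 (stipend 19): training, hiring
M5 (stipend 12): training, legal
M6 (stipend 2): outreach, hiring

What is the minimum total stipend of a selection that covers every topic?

16

M2, M3 cover every topic at stipend 4 + 12 = 16.
Any cover uses at least 2 members; among all covering selections none totals below 16.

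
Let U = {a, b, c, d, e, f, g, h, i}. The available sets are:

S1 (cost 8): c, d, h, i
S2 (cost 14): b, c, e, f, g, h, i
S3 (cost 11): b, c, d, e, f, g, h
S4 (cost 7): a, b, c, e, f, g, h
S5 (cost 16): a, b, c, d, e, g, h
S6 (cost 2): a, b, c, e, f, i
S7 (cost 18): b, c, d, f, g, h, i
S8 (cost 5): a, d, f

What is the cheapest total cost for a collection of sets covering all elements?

13

S3, S6 cover every element at cost 11 + 2 = 13.
Any cover uses at least 2 sets; among all covering selections none totals below 13.
Greedy by coverage-per-cost would pick S6, S4, S8 for 14 — worse than the optimum 13.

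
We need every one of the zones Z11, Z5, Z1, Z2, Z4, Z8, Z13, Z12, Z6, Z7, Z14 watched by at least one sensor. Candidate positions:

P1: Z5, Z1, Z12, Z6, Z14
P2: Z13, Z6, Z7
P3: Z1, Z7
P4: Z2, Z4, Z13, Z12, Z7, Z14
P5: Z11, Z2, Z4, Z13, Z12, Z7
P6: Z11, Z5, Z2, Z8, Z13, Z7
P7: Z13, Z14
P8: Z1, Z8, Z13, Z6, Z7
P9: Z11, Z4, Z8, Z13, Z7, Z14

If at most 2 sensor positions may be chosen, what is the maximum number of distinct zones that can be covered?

10

Choosing P1, P5 covers {Z11, Z5, Z1, Z2, Z4, Z13, Z12, Z6, Z7, Z14} — 10 zones.
No choice of 2 sensor positions does better; here Z8 is left uncovered.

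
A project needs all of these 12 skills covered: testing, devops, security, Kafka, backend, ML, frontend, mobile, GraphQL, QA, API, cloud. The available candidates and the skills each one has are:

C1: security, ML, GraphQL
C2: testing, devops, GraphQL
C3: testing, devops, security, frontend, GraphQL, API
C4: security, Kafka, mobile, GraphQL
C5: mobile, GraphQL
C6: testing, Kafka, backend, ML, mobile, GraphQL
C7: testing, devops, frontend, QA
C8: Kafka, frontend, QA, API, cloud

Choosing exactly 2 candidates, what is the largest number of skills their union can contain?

10

Choosing C3, C6 covers {testing, devops, security, Kafka, backend, ML, frontend, mobile, GraphQL, API} — 10 skills.
No choice of 2 candidates does better; here QA, cloud are left uncovered.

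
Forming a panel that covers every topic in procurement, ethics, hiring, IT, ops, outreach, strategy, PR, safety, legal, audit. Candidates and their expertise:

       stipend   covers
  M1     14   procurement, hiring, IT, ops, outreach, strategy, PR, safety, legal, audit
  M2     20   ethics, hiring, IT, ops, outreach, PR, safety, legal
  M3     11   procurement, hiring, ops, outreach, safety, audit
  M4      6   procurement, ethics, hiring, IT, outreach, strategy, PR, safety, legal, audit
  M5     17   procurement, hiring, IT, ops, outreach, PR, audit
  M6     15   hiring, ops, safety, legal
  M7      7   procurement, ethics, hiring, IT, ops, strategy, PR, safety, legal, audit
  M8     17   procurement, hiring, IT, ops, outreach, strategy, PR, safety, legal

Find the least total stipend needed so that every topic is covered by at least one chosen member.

M4, M7 cover every topic at stipend 6 + 7 = 13.
Any cover uses at least 2 members; among all covering selections none totals below 13.

13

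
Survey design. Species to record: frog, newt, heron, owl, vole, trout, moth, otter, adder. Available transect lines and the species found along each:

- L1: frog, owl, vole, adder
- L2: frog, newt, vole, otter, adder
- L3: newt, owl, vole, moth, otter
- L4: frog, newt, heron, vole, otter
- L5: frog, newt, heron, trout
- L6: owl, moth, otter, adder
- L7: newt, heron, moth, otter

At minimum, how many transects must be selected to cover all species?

3

L1, L3, L5 together cover {frog, newt, heron, owl, vole, trout, moth, otter, adder} — every species.
No 2 of the 7 transects cover everything (all 21 pairs fall short), so 3 is minimum.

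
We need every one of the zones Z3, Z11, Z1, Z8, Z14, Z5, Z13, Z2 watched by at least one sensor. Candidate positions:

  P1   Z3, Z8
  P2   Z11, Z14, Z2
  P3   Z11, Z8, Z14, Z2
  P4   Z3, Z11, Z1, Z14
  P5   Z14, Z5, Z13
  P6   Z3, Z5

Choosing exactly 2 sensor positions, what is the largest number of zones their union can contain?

6

Choosing P3, P4 covers {Z3, Z11, Z1, Z8, Z14, Z2} — 6 zones.
No choice of 2 sensor positions does better; here Z5, Z13 are left uncovered.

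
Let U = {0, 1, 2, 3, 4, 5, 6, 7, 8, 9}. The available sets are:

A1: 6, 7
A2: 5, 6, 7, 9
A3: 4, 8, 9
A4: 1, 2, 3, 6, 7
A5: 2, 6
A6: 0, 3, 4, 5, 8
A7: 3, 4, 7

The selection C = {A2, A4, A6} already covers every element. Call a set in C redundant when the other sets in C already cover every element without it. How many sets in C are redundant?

Drop A2: 9 uncovered — not redundant.
Drop A4: 1, 2 uncovered — not redundant.
Drop A6: 0, 4, 8 uncovered — not redundant.
None of the sets in C is redundant.

0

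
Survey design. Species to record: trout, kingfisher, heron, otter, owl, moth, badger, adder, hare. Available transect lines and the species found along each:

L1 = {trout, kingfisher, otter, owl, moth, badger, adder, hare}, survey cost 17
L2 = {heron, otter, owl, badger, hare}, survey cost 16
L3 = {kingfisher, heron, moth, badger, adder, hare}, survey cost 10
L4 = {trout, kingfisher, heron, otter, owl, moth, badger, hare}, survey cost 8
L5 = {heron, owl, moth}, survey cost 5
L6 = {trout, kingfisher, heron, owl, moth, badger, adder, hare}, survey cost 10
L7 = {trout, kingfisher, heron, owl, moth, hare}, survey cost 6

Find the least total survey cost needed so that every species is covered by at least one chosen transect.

18

L3, L4 cover every species at survey cost 10 + 8 = 18.
Any cover uses at least 2 transects; among all covering selections none totals below 18.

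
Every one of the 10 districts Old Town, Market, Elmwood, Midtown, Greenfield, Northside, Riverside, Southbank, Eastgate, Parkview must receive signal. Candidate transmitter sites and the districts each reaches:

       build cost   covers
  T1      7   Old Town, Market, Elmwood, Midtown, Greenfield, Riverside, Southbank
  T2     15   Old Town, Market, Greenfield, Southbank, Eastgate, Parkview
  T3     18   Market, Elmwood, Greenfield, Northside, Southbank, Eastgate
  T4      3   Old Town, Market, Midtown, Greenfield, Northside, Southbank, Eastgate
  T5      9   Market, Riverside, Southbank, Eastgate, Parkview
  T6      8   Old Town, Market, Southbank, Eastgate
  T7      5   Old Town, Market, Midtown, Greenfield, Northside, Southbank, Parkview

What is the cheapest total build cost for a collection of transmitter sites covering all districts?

15

T1, T4, T7 cover every district at build cost 7 + 3 + 5 = 15.
Any cover uses at least 3 transmitter sites; among all covering selections none totals below 15.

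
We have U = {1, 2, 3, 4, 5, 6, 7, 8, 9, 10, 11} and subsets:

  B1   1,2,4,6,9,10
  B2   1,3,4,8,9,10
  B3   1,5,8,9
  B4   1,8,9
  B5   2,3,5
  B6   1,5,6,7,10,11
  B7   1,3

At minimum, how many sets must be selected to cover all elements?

B1, B2, B6 together cover {1, 2, 3, 4, 5, 6, 7, 8, 9, 10, 11} — every element.
No 2 of the 7 sets cover everything (all 21 pairs fall short), so 3 is minimum.

3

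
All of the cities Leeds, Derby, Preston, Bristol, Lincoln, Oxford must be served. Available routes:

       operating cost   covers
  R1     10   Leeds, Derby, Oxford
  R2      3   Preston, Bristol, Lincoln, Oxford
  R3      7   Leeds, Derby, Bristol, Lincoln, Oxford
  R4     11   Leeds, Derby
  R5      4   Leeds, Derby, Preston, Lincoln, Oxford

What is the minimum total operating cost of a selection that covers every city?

R2, R5 cover every city at operating cost 3 + 4 = 7.
Any cover uses at least 2 routes; among all covering selections none totals below 7.

7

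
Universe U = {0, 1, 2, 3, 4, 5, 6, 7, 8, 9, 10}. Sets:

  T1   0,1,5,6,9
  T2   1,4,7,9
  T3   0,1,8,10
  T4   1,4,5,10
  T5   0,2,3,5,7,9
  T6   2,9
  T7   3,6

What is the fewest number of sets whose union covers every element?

4

T1, T2, T3, T5 together cover {0, 1, 2, 3, 4, 5, 6, 7, 8, 9, 10} — every element.
No 3 of the 7 sets cover everything (all 35 triples fall short), so 4 is minimum.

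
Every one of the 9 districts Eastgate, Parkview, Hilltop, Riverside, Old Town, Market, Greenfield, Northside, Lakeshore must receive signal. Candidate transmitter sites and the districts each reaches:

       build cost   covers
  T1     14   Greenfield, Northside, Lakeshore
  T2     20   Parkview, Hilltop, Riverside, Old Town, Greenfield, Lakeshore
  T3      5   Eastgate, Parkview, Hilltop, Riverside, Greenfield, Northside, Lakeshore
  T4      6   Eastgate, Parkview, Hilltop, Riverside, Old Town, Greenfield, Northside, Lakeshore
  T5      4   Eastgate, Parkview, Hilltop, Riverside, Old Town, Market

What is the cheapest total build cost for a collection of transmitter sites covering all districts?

9

T3, T5 cover every district at build cost 5 + 4 = 9.
Any cover uses at least 2 transmitter sites; among all covering selections none totals below 9.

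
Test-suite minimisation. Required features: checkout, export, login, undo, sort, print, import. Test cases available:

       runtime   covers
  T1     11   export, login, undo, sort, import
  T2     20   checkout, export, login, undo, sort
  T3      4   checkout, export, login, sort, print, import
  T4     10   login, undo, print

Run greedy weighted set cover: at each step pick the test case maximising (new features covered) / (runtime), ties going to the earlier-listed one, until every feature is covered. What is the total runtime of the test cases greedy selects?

Pick 1: T3 adds 6 new (checkout, export, login, sort, print, import) at runtime 4 (ratio 6/4).
Pick 2: T4 adds 1 new (undo) at runtime 10 (ratio 1/10).
Greedy total runtime: 4 + 10 = 14.

14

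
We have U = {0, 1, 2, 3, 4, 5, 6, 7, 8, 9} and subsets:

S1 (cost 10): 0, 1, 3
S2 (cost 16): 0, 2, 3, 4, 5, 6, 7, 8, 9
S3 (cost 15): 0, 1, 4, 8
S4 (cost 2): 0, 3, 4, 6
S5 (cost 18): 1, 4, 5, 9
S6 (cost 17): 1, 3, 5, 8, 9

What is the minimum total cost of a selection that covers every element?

S1, S2 cover every element at cost 10 + 16 = 26.
Any cover uses at least 2 sets; among all covering selections none totals below 26.

26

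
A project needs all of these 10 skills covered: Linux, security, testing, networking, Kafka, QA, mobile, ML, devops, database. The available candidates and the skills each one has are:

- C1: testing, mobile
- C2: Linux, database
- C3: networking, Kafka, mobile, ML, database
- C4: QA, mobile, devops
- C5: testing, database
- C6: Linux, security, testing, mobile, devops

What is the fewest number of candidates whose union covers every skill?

C3, C4, C6 together cover {Linux, security, testing, networking, Kafka, QA, mobile, ML, devops, database} — every skill.
No 2 of the 6 candidates cover everything (all 15 pairs fall short), so 3 is minimum.

3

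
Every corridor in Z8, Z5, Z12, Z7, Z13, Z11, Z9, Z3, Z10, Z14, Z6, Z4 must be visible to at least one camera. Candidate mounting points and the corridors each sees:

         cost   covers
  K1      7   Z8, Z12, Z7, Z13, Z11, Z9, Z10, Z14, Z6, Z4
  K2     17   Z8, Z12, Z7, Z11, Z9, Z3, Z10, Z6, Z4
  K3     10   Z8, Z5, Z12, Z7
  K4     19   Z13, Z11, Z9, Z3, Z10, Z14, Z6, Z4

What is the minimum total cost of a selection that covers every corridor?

29

K3, K4 cover every corridor at cost 10 + 19 = 29.
Any cover uses at least 2 camera mounts; among all covering selections none totals below 29.
Greedy by coverage-per-cost would pick K1, K3, K2 for 34 — worse than the optimum 29.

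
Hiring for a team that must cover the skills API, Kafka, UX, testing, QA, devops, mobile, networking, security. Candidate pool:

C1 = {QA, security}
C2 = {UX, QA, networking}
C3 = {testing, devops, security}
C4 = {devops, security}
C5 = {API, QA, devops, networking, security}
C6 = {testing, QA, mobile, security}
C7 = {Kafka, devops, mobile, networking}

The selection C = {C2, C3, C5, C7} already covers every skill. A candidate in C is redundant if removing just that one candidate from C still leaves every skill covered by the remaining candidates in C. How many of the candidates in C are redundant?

0

Drop C2: UX uncovered — not redundant.
Drop C3: testing uncovered — not redundant.
Drop C5: API uncovered — not redundant.
Drop C7: Kafka, mobile uncovered — not redundant.
None of the candidates in C is redundant.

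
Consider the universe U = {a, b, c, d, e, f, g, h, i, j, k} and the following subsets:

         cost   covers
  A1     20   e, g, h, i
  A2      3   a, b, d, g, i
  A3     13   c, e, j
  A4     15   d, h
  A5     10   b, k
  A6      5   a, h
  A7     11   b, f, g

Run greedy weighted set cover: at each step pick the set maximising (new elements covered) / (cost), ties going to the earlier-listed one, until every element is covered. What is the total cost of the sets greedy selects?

42

Pick 1: A2 adds 5 new (a, b, d, g, i) at cost 3 (ratio 5/3).
Pick 2: A3 adds 3 new (c, e, j) at cost 13 (ratio 3/13).
Pick 3: A6 adds 1 new (h) at cost 5 (ratio 1/5).
Pick 4: A5 adds 1 new (k) at cost 10 (ratio 1/10).
Pick 5: A7 adds 1 new (f) at cost 11 (ratio 1/11).
Greedy total cost: 3 + 13 + 5 + 10 + 11 = 42.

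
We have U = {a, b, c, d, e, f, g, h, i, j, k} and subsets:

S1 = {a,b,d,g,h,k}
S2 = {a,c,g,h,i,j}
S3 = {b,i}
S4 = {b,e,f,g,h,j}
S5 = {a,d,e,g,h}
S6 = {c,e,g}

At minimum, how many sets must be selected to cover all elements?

3

S1, S2, S4 together cover {a, b, c, d, e, f, g, h, i, j, k} — every element.
No 2 of the 6 sets cover everything (all 15 pairs fall short), so 3 is minimum.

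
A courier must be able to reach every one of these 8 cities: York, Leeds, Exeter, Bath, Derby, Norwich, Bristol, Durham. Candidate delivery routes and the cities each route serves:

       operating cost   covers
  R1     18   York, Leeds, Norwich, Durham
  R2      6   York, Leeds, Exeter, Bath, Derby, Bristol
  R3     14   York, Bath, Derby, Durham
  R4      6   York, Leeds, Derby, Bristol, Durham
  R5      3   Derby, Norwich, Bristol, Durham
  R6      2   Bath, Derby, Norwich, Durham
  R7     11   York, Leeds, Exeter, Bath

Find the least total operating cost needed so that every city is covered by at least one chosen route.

8

R2, R6 cover every city at operating cost 6 + 2 = 8.
Any cover uses at least 2 routes; among all covering selections none totals below 8.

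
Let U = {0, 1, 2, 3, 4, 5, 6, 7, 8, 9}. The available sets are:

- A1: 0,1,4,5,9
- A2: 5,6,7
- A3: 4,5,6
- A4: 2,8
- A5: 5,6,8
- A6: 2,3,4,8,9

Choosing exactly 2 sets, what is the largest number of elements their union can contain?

Choosing A1, A6 covers {0, 1, 2, 3, 4, 5, 8, 9} — 8 elements.
No choice of 2 sets does better; here 6, 7 are left uncovered.

8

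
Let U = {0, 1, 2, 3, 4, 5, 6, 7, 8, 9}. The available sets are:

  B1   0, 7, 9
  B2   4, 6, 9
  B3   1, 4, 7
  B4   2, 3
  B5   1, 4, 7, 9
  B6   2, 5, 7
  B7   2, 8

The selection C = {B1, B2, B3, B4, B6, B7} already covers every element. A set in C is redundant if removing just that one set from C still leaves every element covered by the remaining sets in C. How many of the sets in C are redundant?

0

Drop B1: 0 uncovered — not redundant.
Drop B2: 6 uncovered — not redundant.
Drop B3: 1 uncovered — not redundant.
Drop B4: 3 uncovered — not redundant.
Drop B6: 5 uncovered — not redundant.
Drop B7: 8 uncovered — not redundant.
None of the sets in C is redundant.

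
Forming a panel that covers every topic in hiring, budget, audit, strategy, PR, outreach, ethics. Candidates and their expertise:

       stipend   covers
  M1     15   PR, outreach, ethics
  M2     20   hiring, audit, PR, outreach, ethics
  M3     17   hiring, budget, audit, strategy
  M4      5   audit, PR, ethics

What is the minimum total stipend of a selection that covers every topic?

M1, M3 cover every topic at stipend 15 + 17 = 32.
Any cover uses at least 2 members; among all covering selections none totals below 32.

32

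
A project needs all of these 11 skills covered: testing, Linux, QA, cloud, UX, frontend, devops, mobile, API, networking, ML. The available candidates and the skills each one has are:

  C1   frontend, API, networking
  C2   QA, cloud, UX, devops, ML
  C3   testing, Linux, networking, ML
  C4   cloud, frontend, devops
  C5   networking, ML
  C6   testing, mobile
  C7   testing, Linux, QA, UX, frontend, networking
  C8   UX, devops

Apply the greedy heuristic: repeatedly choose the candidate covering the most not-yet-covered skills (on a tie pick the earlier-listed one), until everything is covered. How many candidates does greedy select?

Pick 1: C7 covers 6 new skills (testing, Linux, QA, UX, frontend, networking).
Pick 2: C2 covers 3 new skills (cloud, devops, ML).
Pick 3: C1 covers 1 new skills (API).
Pick 4: C6 covers 1 new skills (mobile).
Greedy uses 4 candidates.

4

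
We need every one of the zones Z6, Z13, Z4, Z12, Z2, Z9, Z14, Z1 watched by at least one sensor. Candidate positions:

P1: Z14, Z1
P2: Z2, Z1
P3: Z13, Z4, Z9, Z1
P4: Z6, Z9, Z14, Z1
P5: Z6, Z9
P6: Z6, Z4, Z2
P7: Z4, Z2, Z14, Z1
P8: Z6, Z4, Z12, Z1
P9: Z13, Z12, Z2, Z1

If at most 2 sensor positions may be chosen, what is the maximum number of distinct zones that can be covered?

7

Choosing P4, P9 covers {Z6, Z13, Z12, Z2, Z9, Z14, Z1} — 7 zones.
No choice of 2 sensor positions does better; here Z4 is left uncovered.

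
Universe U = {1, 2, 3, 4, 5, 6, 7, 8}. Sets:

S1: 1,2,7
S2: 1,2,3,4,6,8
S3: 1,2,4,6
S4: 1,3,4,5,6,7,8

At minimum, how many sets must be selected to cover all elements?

S1, S4 together cover {1, 2, 3, 4, 5, 6, 7, 8} — every element.
No single set contains all 8 elements, so 2 is optimal.

2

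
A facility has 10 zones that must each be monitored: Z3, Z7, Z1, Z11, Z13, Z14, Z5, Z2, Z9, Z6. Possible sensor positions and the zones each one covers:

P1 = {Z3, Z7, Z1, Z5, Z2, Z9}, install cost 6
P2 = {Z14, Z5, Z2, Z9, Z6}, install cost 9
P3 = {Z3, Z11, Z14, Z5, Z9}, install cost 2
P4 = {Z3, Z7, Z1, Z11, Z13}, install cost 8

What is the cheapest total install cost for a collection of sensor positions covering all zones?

17

P2, P4 cover every zone at install cost 9 + 8 = 17.
Any cover uses at least 2 sensor positions; among all covering selections none totals below 17.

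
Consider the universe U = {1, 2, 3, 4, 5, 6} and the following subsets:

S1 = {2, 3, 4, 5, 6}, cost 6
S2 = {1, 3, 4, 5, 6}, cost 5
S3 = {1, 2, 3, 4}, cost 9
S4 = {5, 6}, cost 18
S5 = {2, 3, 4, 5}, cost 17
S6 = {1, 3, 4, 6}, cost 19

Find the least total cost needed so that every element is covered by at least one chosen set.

S1, S2 cover every element at cost 6 + 5 = 11.
Any cover uses at least 2 sets; among all covering selections none totals below 11.

11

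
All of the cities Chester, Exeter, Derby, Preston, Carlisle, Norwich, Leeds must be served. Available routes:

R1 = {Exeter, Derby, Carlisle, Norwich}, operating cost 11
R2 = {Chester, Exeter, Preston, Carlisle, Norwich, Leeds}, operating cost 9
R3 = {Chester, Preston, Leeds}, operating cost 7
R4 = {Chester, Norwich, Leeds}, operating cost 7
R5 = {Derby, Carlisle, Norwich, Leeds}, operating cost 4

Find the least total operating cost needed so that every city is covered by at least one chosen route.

13

R2, R5 cover every city at operating cost 9 + 4 = 13.
Any cover uses at least 2 routes; among all covering selections none totals below 13.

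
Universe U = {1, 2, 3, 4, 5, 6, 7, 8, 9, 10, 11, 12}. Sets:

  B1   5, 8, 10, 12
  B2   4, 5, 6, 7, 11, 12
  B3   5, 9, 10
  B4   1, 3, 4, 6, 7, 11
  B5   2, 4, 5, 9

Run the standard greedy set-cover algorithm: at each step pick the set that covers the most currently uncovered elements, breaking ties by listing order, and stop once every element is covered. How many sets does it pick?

Pick 1: B2 covers 6 new elements (4, 5, 6, 7, 11, 12).
Pick 2: B1 covers 2 new elements (8, 10).
Pick 3: B4 covers 2 new elements (1, 3).
Pick 4: B5 covers 2 new elements (2, 9).
Greedy uses 4 sets. (The true minimum is 3.)

4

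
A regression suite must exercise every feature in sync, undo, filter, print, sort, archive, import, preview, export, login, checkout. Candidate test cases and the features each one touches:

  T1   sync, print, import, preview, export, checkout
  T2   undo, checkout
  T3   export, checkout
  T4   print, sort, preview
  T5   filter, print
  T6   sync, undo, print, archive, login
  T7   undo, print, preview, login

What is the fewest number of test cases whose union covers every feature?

T1, T4, T5, T6 together cover {sync, undo, filter, print, sort, archive, import, preview, export, login, checkout} — every feature.
No 3 of the 7 test cases cover everything (all 35 triples fall short), so 4 is minimum.

4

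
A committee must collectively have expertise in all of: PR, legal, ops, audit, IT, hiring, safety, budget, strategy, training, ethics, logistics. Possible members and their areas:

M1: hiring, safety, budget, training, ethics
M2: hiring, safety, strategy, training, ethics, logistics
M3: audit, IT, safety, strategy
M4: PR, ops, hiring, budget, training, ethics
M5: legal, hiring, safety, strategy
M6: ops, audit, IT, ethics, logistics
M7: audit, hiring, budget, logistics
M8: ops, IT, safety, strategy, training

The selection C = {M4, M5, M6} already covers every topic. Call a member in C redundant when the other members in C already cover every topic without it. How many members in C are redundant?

0

Drop M4: PR, budget, training uncovered — not redundant.
Drop M5: legal, safety, strategy uncovered — not redundant.
Drop M6: audit, IT, logistics uncovered — not redundant.
None of the members in C is redundant.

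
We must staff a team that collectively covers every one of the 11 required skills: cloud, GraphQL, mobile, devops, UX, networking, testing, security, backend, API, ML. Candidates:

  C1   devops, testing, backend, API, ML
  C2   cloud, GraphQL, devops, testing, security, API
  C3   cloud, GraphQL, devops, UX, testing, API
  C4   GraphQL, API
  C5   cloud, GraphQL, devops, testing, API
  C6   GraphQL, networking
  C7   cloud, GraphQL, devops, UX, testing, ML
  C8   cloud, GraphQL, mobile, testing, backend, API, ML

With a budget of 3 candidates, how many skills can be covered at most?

10

Choosing C2, C3, C8 covers {cloud, GraphQL, mobile, devops, UX, testing, security, backend, API, ML} — 10 skills.
No choice of 3 candidates does better; here networking is left uncovered.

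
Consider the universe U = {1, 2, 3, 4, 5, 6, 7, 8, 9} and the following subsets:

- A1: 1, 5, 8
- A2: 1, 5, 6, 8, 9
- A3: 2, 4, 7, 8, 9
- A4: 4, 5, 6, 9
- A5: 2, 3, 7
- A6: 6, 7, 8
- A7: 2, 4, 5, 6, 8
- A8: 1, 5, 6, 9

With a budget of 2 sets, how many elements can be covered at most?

Choosing A2, A3 covers {1, 2, 4, 5, 6, 7, 8, 9} — 8 elements.
No choice of 2 sets does better; here 3 is left uncovered.

8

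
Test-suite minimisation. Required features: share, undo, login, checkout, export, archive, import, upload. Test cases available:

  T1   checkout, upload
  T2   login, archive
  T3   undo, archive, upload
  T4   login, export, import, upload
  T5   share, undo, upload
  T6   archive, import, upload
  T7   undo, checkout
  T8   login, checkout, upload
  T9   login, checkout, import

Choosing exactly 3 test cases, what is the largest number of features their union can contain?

Choosing T1, T3, T4 covers {undo, login, checkout, export, archive, import, upload} — 7 features.
No choice of 3 test cases does better; here share is left uncovered.

7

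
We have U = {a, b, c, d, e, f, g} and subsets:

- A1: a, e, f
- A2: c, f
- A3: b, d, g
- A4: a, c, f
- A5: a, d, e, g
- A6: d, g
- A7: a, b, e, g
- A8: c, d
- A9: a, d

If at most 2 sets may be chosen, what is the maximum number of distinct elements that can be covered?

6

Choosing A1, A3 covers {a, b, d, e, f, g} — 6 elements.
No choice of 2 sets does better; here c is left uncovered.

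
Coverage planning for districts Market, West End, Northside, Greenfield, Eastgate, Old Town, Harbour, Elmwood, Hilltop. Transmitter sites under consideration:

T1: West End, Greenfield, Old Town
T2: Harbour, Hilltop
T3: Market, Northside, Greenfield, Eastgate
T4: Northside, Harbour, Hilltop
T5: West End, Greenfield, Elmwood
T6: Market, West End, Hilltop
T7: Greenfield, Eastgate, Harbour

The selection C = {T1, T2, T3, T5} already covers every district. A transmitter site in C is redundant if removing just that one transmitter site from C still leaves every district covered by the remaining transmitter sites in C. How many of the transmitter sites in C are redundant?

Drop T1: Old Town uncovered — not redundant.
Drop T2: Harbour, Hilltop uncovered — not redundant.
Drop T3: Market, Northside, Eastgate uncovered — not redundant.
Drop T5: Elmwood uncovered — not redundant.
None of the transmitter sites in C is redundant.

0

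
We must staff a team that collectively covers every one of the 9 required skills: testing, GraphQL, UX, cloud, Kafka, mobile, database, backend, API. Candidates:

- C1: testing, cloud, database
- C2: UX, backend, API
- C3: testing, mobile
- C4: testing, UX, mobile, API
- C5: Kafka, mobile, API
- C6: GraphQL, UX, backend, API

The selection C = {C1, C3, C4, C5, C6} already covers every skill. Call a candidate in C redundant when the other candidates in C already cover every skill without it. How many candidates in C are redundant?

Drop C1: cloud, database uncovered — not redundant.
Drop C3: the rest still cover every skill — redundant.
Drop C4: the rest still cover every skill — redundant.
Drop C5: Kafka uncovered — not redundant.
Drop C6: GraphQL, backend uncovered — not redundant.
2 redundant: C3, C4.

2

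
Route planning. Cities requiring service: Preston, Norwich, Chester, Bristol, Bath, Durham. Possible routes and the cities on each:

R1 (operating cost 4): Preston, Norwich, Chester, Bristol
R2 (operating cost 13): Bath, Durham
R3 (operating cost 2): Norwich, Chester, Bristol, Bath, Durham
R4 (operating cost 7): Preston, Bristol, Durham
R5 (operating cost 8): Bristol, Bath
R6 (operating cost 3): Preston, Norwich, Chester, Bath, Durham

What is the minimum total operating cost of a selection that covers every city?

R3, R6 cover every city at operating cost 2 + 3 = 5.
Any cover uses at least 2 routes; among all covering selections none totals below 5.

5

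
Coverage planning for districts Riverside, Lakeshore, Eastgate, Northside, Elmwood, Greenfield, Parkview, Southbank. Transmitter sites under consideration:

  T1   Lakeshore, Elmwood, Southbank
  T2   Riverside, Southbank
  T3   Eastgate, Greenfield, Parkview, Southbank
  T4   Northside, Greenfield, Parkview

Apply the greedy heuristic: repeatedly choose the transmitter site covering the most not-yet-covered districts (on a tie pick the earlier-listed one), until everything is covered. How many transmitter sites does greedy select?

Pick 1: T3 covers 4 new districts (Eastgate, Greenfield, Parkview, Southbank).
Pick 2: T1 covers 2 new districts (Lakeshore, Elmwood).
Pick 3: T2 covers 1 new districts (Riverside).
Pick 4: T4 covers 1 new districts (Northside).
Greedy uses 4 transmitter sites.

4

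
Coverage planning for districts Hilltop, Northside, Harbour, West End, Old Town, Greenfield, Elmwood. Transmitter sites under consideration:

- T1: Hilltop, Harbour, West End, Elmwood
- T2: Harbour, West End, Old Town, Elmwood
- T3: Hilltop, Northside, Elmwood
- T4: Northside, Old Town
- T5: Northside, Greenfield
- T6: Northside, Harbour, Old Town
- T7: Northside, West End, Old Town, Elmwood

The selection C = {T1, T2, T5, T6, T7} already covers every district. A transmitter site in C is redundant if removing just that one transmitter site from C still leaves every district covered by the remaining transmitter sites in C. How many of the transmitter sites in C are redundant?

Drop T1: Hilltop uncovered — not redundant.
Drop T2: the rest still cover every district — redundant.
Drop T5: Greenfield uncovered — not redundant.
Drop T6: the rest still cover every district — redundant.
Drop T7: the rest still cover every district — redundant.
3 redundant: T2, T6, T7.

3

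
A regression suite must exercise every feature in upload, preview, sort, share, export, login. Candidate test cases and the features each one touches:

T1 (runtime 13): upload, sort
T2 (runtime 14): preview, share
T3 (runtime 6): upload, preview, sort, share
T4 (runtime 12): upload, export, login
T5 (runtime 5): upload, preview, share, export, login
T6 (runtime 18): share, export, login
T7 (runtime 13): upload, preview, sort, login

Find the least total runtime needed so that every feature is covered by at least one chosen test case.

11

T3, T5 cover every feature at runtime 6 + 5 = 11.
Any cover uses at least 2 test cases; among all covering selections none totals below 11.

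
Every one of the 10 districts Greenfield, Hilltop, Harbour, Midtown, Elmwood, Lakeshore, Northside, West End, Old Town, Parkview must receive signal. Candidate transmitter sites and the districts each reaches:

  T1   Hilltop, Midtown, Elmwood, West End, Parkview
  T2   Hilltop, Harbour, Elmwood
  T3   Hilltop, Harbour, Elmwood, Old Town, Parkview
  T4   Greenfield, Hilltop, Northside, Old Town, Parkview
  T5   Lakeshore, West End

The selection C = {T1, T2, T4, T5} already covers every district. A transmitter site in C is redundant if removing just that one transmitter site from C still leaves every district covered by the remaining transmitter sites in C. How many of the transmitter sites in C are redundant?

0

Drop T1: Midtown uncovered — not redundant.
Drop T2: Harbour uncovered — not redundant.
Drop T4: Greenfield, Northside, Old Town uncovered — not redundant.
Drop T5: Lakeshore uncovered — not redundant.
None of the transmitter sites in C is redundant.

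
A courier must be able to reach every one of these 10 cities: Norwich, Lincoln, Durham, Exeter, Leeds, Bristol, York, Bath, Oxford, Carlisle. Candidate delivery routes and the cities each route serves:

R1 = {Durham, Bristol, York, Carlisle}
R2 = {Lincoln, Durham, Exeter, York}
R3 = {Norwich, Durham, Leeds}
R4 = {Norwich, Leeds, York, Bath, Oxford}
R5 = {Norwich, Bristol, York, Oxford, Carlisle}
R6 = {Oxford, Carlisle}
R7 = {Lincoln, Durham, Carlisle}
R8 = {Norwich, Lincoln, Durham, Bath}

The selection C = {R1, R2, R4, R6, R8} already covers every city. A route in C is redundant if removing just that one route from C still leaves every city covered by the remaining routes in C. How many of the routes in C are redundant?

2

Drop R1: Bristol uncovered — not redundant.
Drop R2: Exeter uncovered — not redundant.
Drop R4: Leeds uncovered — not redundant.
Drop R6: the rest still cover every city — redundant.
Drop R8: the rest still cover every city — redundant.
2 redundant: R6, R8.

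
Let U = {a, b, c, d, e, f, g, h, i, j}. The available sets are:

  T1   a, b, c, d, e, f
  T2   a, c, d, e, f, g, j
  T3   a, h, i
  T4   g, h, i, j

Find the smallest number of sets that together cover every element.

2

T1, T4 together cover {a, b, c, d, e, f, g, h, i, j} — every element.
No single set contains all 10 elements, so 2 is optimal.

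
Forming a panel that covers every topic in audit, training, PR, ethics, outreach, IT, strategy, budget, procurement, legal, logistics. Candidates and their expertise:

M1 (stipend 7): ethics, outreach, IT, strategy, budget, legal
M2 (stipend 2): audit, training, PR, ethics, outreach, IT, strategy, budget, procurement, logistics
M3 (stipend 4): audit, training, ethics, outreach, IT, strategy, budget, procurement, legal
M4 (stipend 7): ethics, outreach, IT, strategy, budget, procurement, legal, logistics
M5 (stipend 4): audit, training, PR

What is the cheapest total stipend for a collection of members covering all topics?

6

M2, M3 cover every topic at stipend 2 + 4 = 6.
Any cover uses at least 2 members; among all covering selections none totals below 6.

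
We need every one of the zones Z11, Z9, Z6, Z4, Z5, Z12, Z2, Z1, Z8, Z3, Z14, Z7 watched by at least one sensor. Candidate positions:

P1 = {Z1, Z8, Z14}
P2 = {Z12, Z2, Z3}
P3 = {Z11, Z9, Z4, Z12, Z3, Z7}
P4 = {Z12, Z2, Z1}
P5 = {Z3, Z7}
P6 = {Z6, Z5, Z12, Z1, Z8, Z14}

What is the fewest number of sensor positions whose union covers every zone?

3

P2, P3, P6 together cover {Z11, Z9, Z6, Z4, Z5, Z12, Z2, Z1, Z8, Z3, Z14, Z7} — every zone.
No 2 of the 6 sensor positions cover everything (all 15 pairs fall short), so 3 is minimum.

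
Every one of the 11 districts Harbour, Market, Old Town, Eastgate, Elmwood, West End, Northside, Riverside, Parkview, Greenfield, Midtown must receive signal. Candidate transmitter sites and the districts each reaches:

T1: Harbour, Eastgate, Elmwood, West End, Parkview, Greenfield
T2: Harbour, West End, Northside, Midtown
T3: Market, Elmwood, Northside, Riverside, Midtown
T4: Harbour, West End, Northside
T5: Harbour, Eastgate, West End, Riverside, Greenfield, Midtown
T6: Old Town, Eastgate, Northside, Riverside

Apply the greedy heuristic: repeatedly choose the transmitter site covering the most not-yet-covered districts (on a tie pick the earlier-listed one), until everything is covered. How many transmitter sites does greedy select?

3

Pick 1: T1 covers 6 new districts (Harbour, Eastgate, Elmwood, West End, Parkview, Greenfield).
Pick 2: T3 covers 4 new districts (Market, Northside, Riverside, Midtown).
Pick 3: T6 covers 1 new districts (Old Town).
Greedy uses 3 transmitter sites.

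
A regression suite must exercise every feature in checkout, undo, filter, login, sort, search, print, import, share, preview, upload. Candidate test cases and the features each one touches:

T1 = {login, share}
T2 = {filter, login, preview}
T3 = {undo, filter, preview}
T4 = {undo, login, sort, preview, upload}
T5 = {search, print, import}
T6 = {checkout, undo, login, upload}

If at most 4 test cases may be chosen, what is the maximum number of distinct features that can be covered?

Choosing T1, T2, T4, T5 covers {undo, filter, login, sort, search, print, import, share, preview, upload} — 10 features.
No choice of 4 test cases does better; here checkout is left uncovered.

10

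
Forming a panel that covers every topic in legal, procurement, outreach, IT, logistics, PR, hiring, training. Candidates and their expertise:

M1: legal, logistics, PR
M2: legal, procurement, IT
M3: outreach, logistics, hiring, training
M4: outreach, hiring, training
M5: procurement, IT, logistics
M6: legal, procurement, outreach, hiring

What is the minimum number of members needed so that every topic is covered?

M1, M2, M3 together cover {legal, procurement, outreach, IT, logistics, PR, hiring, training} — every topic.
No 2 of the 6 members cover everything (all 15 pairs fall short), so 3 is minimum.

3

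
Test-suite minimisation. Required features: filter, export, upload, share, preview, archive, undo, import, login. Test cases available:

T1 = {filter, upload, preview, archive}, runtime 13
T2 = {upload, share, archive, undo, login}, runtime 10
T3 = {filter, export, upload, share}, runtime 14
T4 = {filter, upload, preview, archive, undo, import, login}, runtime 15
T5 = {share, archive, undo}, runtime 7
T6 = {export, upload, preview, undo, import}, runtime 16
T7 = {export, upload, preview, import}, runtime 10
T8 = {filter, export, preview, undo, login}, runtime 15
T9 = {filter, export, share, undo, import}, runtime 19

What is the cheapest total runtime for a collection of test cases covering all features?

T3, T4 cover every feature at runtime 14 + 15 = 29.
Any cover uses at least 2 test cases; among all covering selections none totals below 29.
Greedy by coverage-per-runtime would pick T2, T7, T1 for 33 — worse than the optimum 29.

29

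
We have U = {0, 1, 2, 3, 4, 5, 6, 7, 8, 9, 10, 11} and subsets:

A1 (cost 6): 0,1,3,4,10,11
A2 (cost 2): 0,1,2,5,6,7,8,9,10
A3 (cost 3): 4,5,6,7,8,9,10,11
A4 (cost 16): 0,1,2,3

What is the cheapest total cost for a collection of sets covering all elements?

A1, A2 cover every element at cost 6 + 2 = 8.
Any cover uses at least 2 sets; among all covering selections none totals below 8.
Greedy by coverage-per-cost would pick A2, A3, A1 for 11 — worse than the optimum 8.

8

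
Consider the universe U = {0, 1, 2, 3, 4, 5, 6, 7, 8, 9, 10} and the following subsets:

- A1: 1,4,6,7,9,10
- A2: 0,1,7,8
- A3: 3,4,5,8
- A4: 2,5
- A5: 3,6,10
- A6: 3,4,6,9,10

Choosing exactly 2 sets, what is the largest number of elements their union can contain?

9

Choosing A1, A3 covers {1, 3, 4, 5, 6, 7, 8, 9, 10} — 9 elements.
No choice of 2 sets does better; here 0, 2 are left uncovered.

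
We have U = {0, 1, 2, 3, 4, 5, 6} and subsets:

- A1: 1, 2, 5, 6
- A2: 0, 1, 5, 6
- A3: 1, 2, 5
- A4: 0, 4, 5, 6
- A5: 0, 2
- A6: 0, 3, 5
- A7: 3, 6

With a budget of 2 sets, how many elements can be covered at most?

6

Choosing A1, A4 covers {0, 1, 2, 4, 5, 6} — 6 elements.
No choice of 2 sets does better; here 3 is left uncovered.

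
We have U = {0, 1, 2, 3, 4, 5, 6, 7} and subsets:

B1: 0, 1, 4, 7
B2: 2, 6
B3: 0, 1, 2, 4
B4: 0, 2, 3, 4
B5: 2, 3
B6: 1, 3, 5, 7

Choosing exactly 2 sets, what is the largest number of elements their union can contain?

Choosing B3, B6 covers {0, 1, 2, 3, 4, 5, 7} — 7 elements.
No choice of 2 sets does better; here 6 is left uncovered.

7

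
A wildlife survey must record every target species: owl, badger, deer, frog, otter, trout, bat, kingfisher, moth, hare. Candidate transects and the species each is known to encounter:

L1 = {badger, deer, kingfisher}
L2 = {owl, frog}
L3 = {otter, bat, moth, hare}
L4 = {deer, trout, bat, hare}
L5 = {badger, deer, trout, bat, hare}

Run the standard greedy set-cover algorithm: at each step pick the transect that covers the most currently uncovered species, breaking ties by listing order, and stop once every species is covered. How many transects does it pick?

Pick 1: L5 covers 5 new species (badger, deer, trout, bat, hare).
Pick 2: L2 covers 2 new species (owl, frog).
Pick 3: L3 covers 2 new species (otter, moth).
Pick 4: L1 covers 1 new species (kingfisher).
Greedy uses 4 transects.

4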